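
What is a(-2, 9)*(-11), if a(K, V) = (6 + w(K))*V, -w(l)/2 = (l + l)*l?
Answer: 990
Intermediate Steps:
w(l) = -4*l² (w(l) = -2*(l + l)*l = -2*2*l*l = -4*l²)
a(K, V) = V*(6 - 4*K²) (a(K, V) = (6 - 4*K²)*V = V*(6 - 4*K²))
a(-2, 9)*(-11) = (2*9*(3 - 2*(-2)²))*(-11) = (2*9*(3 - 2*4))*(-11) = (2*9*(3 - 8))*(-11) = (2*9*(-5))*(-11) = -90*(-11) = 990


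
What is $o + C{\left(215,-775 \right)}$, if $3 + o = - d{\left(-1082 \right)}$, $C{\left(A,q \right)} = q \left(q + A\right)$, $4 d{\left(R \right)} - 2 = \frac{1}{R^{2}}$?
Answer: $\frac{2032360473863}{4682896} \approx 4.34 \cdot 10^{5}$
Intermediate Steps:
$d{\left(R \right)} = \frac{1}{2} + \frac{1}{4 R^{2}}$
$C{\left(A,q \right)} = q \left(A + q\right)$
$o = - \frac{16390137}{4682896}$ ($o = -3 - \left(\frac{1}{2} + \frac{1}{4 \cdot 1170724}\right) = -3 - \left(\frac{1}{2} + \frac{1}{4} \cdot \frac{1}{1170724}\right) = -3 - \left(\frac{1}{2} + \frac{1}{4682896}\right) = -3 - \frac{2341449}{4682896} = - \frac{16390137}{4682896} \approx -3.5$)
$o + C{\left(215,-775 \right)} = - \frac{16390137}{4682896} - 775 \left(215 - 775\right) = - \frac{16390137}{4682896} - -434000 = - \frac{16390137}{4682896} + 434000 = \frac{2032360473863}{4682896}$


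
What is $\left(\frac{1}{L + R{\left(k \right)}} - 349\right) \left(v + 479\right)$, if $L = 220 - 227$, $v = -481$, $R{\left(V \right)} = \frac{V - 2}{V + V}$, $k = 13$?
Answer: $\frac{119410}{171} \approx 698.3$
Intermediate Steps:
$R{\left(V \right)} = \frac{-2 + V}{2 V}$
$L = -7$ ($L = 220 - 227 = -7$)
$\left(\frac{1}{L + R{\left(k \right)}} - 349\right) \left(v + 479\right) = \left(\frac{1}{-7 + \frac{-2 + 13}{2 \cdot 13}} - 349\right) \left(-481 + 479\right) = \left(\frac{1}{-7 + \frac{1}{2} \cdot \frac{1}{13} \cdot 11} - 349\right) \left(-2\right) = \left(\frac{1}{-7 + \frac{11}{26}} - 349\right) \left(-2\right) = \left(\frac{1}{- \frac{171}{26}} - 349\right) \left(-2\right) = \left(- \frac{26}{171} - 349\right) \left(-2\right) = \left(- \frac{59705}{171}\right) \left(-2\right) = \frac{119410}{171}$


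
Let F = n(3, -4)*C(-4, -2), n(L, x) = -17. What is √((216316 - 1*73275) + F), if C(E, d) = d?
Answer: 5*√5723 ≈ 378.25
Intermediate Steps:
F = 34 (F = -17*(-2) = 34)
√((216316 - 1*73275) + F) = √((216316 - 1*73275) + 34) = √((216316 - 73275) + 34) = √(143041 + 34) = √143075 = 5*√5723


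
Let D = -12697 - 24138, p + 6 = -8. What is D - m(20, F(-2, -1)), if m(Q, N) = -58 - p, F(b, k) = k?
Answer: -36791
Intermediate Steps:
p = -14 (p = -6 - 8 = -14)
m(Q, N) = -44 (m(Q, N) = -58 - 1*(-14) = -58 + 14 = -44)
D = -36835
D - m(20, F(-2, -1)) = -36835 - 1*(-44) = -36835 + 44 = -36791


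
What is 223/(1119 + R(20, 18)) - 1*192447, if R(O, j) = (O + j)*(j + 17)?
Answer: -471302480/2449 ≈ -1.9245e+5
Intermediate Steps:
R(O, j) = (17 + j)*(O + j) (R(O, j) = (O + j)*(17 + j) = (17 + j)*(O + j))
223/(1119 + R(20, 18)) - 1*192447 = 223/(1119 + (18² + 17*20 + 17*18 + 20*18)) - 1*192447 = 223/(1119 + (324 + 340 + 306 + 360)) - 192447 = 223/(1119 + 1330) - 192447 = 223/2449 - 192447 = -471302480/2449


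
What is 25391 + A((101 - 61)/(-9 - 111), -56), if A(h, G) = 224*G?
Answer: 12847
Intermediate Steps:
25391 + A((101 - 61)/(-9 - 111), -56) = 25391 + 224*(-56) = 25391 - 12544 = 12847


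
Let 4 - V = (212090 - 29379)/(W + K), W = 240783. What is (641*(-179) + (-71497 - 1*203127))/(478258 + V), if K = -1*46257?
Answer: -5826248226/7156477777 ≈ -0.81412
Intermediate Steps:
K = -46257
V = 595393/194526 (V = 4 - (212090 - 29379)/(240783 - 46257) = 4 - 182711/194526 = 595393/194526 ≈ 3.0607)
(641*(-179) + (-71497 - 1*203127))/(478258 + V) = (641*(-179) + (-71497 - 1*203127))/(478258 + 595393/194526) = (-114739 + (-71497 - 203127))/(93034211101/194526) = (-114739 - 274624)*(194526/93034211101) = -389363*194526/93034211101 = -5826248226/7156477777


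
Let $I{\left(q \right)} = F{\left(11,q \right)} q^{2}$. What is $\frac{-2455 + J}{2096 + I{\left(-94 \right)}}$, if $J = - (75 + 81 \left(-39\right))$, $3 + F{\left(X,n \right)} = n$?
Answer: $- \frac{17}{23108} \approx -0.00073568$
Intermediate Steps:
$F{\left(X,n \right)} = -3 + n$
$J = 3084$ ($J = - (75 - 3159) = \left(-1\right) \left(-3084\right) = 3084$)
$I{\left(q \right)} = q^{2} \left(-3 + q\right)$ ($I{\left(q \right)} = \left(-3 + q\right) q^{2} = q^{2} \left(-3 + q\right)$)
$\frac{-2455 + J}{2096 + I{\left(-94 \right)}} = \frac{-2455 + 3084}{2096 + \left(-94\right)^{2} \left(-3 - 94\right)} = \frac{629}{2096 + 8836 \left(-97\right)} = \frac{629}{2096 - 857092} = \frac{629}{-854996} = 629 \left(- \frac{1}{854996}\right) = - \frac{17}{23108}$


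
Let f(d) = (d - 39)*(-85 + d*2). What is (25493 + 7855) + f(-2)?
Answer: 36997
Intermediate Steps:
f(d) = (-85 + 2*d)*(-39 + d) (f(d) = (-39 + d)*(-85 + 2*d) = (-85 + 2*d)*(-39 + d))
(25493 + 7855) + f(-2) = (25493 + 7855) + (3315 - 163*(-2) + 2*(-2)²) = 33348 + (3315 + 326 + 2*4) = 33348 + (3315 + 326 + 8) = 33348 + 3649 = 36997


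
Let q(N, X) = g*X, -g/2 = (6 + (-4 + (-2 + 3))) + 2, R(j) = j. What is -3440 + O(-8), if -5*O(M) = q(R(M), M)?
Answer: -3456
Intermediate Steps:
g = -10 (g = -2*((6 + (-4 + (-2 + 3))) + 2) = -2*((6 + (-4 + 1)) + 2) = -2*((6 - 3) + 2) = -2*(3 + 2) = -2*5 = -10)
q(N, X) = -10*X
O(M) = 2*M (O(M) = -(-2)*M = 2*M)
-3440 + O(-8) = -3440 + 2*(-8) = -3440 - 16 = -3456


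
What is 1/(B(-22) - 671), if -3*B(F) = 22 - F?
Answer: -3/2057 ≈ -0.0014584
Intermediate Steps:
B(F) = -22/3 + F/3 (B(F) = -(22 - F)/3 = -22/3 + F/3)
1/(B(-22) - 671) = 1/((-22/3 + (⅓)*(-22)) - 671) = 1/((-22/3 - 22/3) - 671) = 1/(-44/3 - 671) = 1/(-2057/3) = -3/2057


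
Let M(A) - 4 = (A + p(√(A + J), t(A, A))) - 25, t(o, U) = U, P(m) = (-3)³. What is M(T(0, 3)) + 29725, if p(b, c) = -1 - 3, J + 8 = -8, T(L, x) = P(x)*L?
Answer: 29700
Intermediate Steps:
P(m) = -27
T(L, x) = -27*L
J = -16 (J = -8 - 8 = -16)
p(b, c) = -4
M(A) = -25 + A (M(A) = 4 + ((A - 4) - 25) = 4 + ((-4 + A) - 25) = 4 + (-29 + A) = -25 + A)
M(T(0, 3)) + 29725 = (-25 - 27*0) + 29725 = (-25 + 0) + 29725 = -25 + 29725 = 29700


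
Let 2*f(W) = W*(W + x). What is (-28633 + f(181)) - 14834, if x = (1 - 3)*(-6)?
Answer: -52001/2 ≈ -26001.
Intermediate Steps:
x = 12 (x = -2*(-6) = 12)
f(W) = W*(12 + W)/2 (f(W) = (W*(W + 12))/2 = (W*(12 + W))/2 = W*(12 + W)/2)
(-28633 + f(181)) - 14834 = (-28633 + (½)*181*(12 + 181)) - 14834 = (-28633 + (½)*181*193) - 14834 = (-28633 + 34933/2) - 14834 = -22333/2 - 14834 = -52001/2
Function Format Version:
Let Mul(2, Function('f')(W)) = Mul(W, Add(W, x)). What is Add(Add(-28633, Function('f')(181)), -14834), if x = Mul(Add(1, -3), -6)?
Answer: Rational(-52001, 2) ≈ -26001.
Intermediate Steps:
x = 12 (x = Mul(-2, -6) = 12)
Function('f')(W) = Mul(Rational(1, 2), W, Add(12, W)) (Function('f')(W) = Mul(Rational(1, 2), Mul(W, Add(W, 12))) = Mul(Rational(1, 2), Mul(W, Add(12, W))) = Mul(Rational(1, 2), W, Add(12, W)))
Add(Add(-28633, Function('f')(181)), -14834) = Add(Add(-28633, Mul(Rational(1, 2), 181, Add(12, 181))), -14834) = Add(Add(-28633, Mul(Rational(1, 2), 181, 193)), -14834) = Add(Add(-28633, Rational(34933, 2)), -14834) = Add(Rational(-22333, 2), -14834) = Rational(-52001, 2)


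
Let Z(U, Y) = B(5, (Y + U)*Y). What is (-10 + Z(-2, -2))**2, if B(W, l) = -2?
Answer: 144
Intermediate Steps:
Z(U, Y) = -2
(-10 + Z(-2, -2))**2 = (-10 - 2)**2 = (-12)**2 = 144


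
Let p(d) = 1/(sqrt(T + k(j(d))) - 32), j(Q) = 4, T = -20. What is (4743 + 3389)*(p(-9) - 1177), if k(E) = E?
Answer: -622154924/65 - 2033*I/65 ≈ -9.5716e+6 - 31.277*I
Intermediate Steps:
p(d) = (-32 - 4*I)/1040 (p(d) = 1/(sqrt(-20 + 4) - 32) = 1/(sqrt(-16) - 32) = 1/(4*I - 32) = 1/(-32 + 4*I) = (-32 - 4*I)/1040)
(4743 + 3389)*(p(-9) - 1177) = (4743 + 3389)*((-2/65 - I/260) - 1177) = 8132*(-76507/65 - I/260) = -622154924/65 - 2033*I/65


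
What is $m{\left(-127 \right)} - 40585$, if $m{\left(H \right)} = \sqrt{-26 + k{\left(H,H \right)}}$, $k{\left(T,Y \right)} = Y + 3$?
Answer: $-40585 + 5 i \sqrt{6} \approx -40585.0 + 12.247 i$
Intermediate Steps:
$k{\left(T,Y \right)} = 3 + Y$
$m{\left(H \right)} = \sqrt{-23 + H}$ ($m{\left(H \right)} = \sqrt{-26 + \left(3 + H\right)} = \sqrt{-23 + H}$)
$m{\left(-127 \right)} - 40585 = \sqrt{-23 - 127} - 40585 = \sqrt{-150} - 40585 = 5 i \sqrt{6} - 40585 = -40585 + 5 i \sqrt{6}$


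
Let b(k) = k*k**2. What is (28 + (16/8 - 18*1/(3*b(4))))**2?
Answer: 915849/1024 ≈ 894.38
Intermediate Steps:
b(k) = k**3
(28 + (16/8 - 18*1/(3*b(4))))**2 = (28 + (16/8 - 18/(4**3*3)))**2 = (28 + (16*(1/8) - 18/(64*3)))**2 = (28 + (2 - 18/192))**2 = (28 + (2 - 18*1/192))**2 = (28 + (2 - 3/32))**2 = (28 + 61/32)**2 = (957/32)**2 = 915849/1024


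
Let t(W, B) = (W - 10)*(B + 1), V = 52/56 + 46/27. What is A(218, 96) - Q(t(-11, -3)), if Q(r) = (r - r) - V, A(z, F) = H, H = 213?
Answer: 81509/378 ≈ 215.63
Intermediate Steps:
V = 995/378 (V = 52*(1/56) + 46*(1/27) = 13/14 + 46/27 = 995/378 ≈ 2.6323)
A(z, F) = 213
t(W, B) = (1 + B)*(-10 + W) (t(W, B) = (-10 + W)*(1 + B) = (1 + B)*(-10 + W))
Q(r) = -995/378 (Q(r) = (r - r) - 1*995/378 = 0 - 995/378 = -995/378)
A(218, 96) - Q(t(-11, -3)) = 213 - 1*(-995/378) = 213 + 995/378 = 81509/378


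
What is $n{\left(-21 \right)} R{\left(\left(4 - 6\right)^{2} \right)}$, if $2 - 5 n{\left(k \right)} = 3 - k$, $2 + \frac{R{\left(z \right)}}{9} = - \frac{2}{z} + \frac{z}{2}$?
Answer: $\frac{99}{5} \approx 19.8$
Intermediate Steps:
$R{\left(z \right)} = -18 - \frac{18}{z} + \frac{9 z}{2}$ ($R{\left(z \right)} = -18 + 9 \left(- \frac{2}{z} + \frac{z}{2}\right) = -18 + 9 \left(\frac{z}{2} - \frac{2}{z}\right) = -18 + \left(- \frac{18}{z} + \frac{9 z}{2}\right) = -18 - \frac{18}{z} + \frac{9 z}{2}$)
$n{\left(k \right)} = - \frac{1}{5} + \frac{k}{5}$ ($n{\left(k \right)} = \frac{2}{5} - \frac{3 - k}{5} = \frac{2}{5} + \left(- \frac{3}{5} + \frac{k}{5}\right) = - \frac{1}{5} + \frac{k}{5}$)
$n{\left(-21 \right)} R{\left(\left(4 - 6\right)^{2} \right)} = \left(- \frac{1}{5} + \frac{1}{5} \left(-21\right)\right) \left(-18 - \frac{18}{\left(4 - 6\right)^{2}} + \frac{9 \left(4 - 6\right)^{2}}{2}\right) = \left(- \frac{1}{5} - \frac{21}{5}\right) \left(-18 - \frac{18}{\left(4 - 6\right)^{2}} + \frac{9 \left(4 - 6\right)^{2}}{2}\right) = - \frac{22 \left(-18 - \frac{18}{\left(-2\right)^{2}} + \frac{9 \left(-2\right)^{2}}{2}\right)}{5} = - \frac{22 \left(-18 - \frac{18}{4} + \frac{9}{2} \cdot 4\right)}{5} = - \frac{22 \left(-18 - \frac{9}{2} + 18\right)}{5} = \left(- \frac{22}{5}\right) \left(- \frac{9}{2}\right) = \frac{99}{5}$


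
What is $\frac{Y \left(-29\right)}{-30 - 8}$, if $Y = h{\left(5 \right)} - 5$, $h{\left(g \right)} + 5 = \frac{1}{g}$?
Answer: $- \frac{1421}{190} \approx -7.479$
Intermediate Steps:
$h{\left(g \right)} = -5 + \frac{1}{g}$
$Y = - \frac{49}{5}$ ($Y = \left(-5 + \frac{1}{5}\right) - 5 = - \frac{24}{5} - 5 = - \frac{49}{5} \approx -9.8$)
$\frac{Y \left(-29\right)}{-30 - 8} = \frac{\left(- \frac{49}{5}\right) \left(-29\right)}{-30 - 8} = \frac{1421}{5 \left(-38\right)} = \frac{1421}{5} \left(- \frac{1}{38}\right) = - \frac{1421}{190}$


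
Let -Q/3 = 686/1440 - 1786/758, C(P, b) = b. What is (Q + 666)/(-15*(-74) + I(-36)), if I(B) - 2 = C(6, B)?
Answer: 61092323/97872960 ≈ 0.62420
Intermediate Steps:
I(B) = 2 + B
Q = 512963/90960 (Q = -3*(686/1440 - 1786/758) = -3*(686*(1/1440) - 1786*1/758) = -3*(343/720 - 893/379) = -3*(-512963/272880) = 512963/90960 ≈ 5.6394)
(Q + 666)/(-15*(-74) + I(-36)) = (512963/90960 + 666)/(-15*(-74) + (2 - 36)) = 61092323/(90960*(1110 - 34)) = (61092323/90960)/1076 = (61092323/90960)*(1/1076) = 61092323/97872960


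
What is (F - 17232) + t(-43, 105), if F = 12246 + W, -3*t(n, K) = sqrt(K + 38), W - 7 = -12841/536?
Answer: -2681585/536 - sqrt(143)/3 ≈ -5006.9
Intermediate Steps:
W = -9089/536 (W = 7 - 12841/536 = -9089/536 ≈ -16.957)
t(n, K) = -sqrt(38 + K)/3 (t(n, K) = -sqrt(K + 38)/3 = -sqrt(38 + K)/3)
F = 6554767/536 (F = 12246 - 9089/536 = 6554767/536 ≈ 12229.)
(F - 17232) + t(-43, 105) = (6554767/536 - 17232) - sqrt(38 + 105)/3 = -2681585/536 - sqrt(143)/3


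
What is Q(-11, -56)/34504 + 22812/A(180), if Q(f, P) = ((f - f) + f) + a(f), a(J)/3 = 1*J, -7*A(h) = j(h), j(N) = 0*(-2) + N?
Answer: -114786347/129390 ≈ -887.13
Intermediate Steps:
j(N) = N (j(N) = 0 + N = N)
A(h) = -h/7
a(J) = 3*J (a(J) = 3*(1*J) = 3*J)
Q(f, P) = 4*f (Q(f, P) = ((f - f) + f) + 3*f = (0 + f) + 3*f = f + 3*f = 4*f)
Q(-11, -56)/34504 + 22812/A(180) = (4*(-11))/34504 + 22812/((-1/7*180)) = -44*1/34504 + 22812/(-180/7) = -11/8626 + 22812*(-7/180) = -11/8626 - 13307/15 = -114786347/129390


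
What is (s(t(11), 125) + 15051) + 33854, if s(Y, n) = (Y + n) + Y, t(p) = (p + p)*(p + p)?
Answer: 49998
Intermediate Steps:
t(p) = 4*p² (t(p) = (2*p)*(2*p) = 4*p²)
s(Y, n) = n + 2*Y
(s(t(11), 125) + 15051) + 33854 = ((125 + 2*(4*11²)) + 15051) + 33854 = ((125 + 2*(4*121)) + 15051) + 33854 = ((125 + 2*484) + 15051) + 33854 = ((125 + 968) + 15051) + 33854 = (1093 + 15051) + 33854 = 16144 + 33854 = 49998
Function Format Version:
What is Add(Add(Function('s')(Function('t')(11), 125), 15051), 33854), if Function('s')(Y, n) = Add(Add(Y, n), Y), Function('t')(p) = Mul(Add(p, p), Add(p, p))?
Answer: 49998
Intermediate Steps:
Function('t')(p) = Mul(4, Pow(p, 2)) (Function('t')(p) = Mul(Mul(2, p), Mul(2, p)) = Mul(4, Pow(p, 2)))
Function('s')(Y, n) = Add(n, Mul(2, Y))
Add(Add(Function('s')(Function('t')(11), 125), 15051), 33854) = Add(Add(Add(125, Mul(2, Mul(4, Pow(11, 2)))), 15051), 33854) = Add(Add(Add(125, Mul(2, Mul(4, 121))), 15051), 33854) = Add(Add(Add(125, Mul(2, 484)), 15051), 33854) = Add(Add(Add(125, 968), 15051), 33854) = Add(Add(1093, 15051), 33854) = Add(16144, 33854) = 49998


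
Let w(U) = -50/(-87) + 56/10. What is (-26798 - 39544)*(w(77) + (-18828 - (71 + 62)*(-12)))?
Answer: 165705376676/145 ≈ 1.1428e+9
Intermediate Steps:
w(U) = 2686/435 (w(U) = -50*(-1/87) + 56*(⅒) = 50/87 + 28/5 = 2686/435)
(-26798 - 39544)*(w(77) + (-18828 - (71 + 62)*(-12))) = (-26798 - 39544)*(2686/435 + (-18828 - (71 + 62)*(-12))) = -66342*(2686/435 + (-18828 - 133*(-12))) = -66342*(2686/435 + (-18828 - 1*(-1596))) = -66342*(2686/435 + (-18828 + 1596)) = -66342*(2686/435 - 17232) = -66342*(-7493234/435) = 165705376676/145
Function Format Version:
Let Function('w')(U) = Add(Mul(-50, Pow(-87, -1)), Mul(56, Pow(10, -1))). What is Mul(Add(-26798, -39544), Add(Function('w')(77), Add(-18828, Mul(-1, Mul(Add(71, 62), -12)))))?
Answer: Rational(165705376676, 145) ≈ 1.1428e+9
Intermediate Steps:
Function('w')(U) = Rational(2686, 435) (Function('w')(U) = Add(Mul(-50, Rational(-1, 87)), Mul(56, Rational(1, 10))) = Add(Rational(50, 87), Rational(28, 5)) = Rational(2686, 435))
Mul(Add(-26798, -39544), Add(Function('w')(77), Add(-18828, Mul(-1, Mul(Add(71, 62), -12))))) = Mul(Add(-26798, -39544), Add(Rational(2686, 435), Add(-18828, Mul(-1, Mul(Add(71, 62), -12))))) = Mul(-66342, Add(Rational(2686, 435), Add(-18828, Mul(-1, Mul(133, -12))))) = Mul(-66342, Add(Rational(2686, 435), Add(-18828, Mul(-1, -1596)))) = Mul(-66342, Add(Rational(2686, 435), Add(-18828, 1596))) = Mul(-66342, Add(Rational(2686, 435), -17232)) = Mul(-66342, Rational(-7493234, 435)) = Rational(165705376676, 145)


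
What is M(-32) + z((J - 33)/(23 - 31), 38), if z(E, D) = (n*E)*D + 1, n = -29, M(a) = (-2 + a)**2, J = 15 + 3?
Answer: -3637/4 ≈ -909.25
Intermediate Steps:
J = 18
z(E, D) = 1 - 29*D*E (z(E, D) = (-29*E)*D + 1 = -29*D*E + 1 = 1 - 29*D*E)
M(-32) + z((J - 33)/(23 - 31), 38) = (-2 - 32)**2 + (1 - 29*38*(18 - 33)/(23 - 31)) = (-34)**2 + (1 - 29*38*(-15/(-8))) = 1156 + (1 - 29*38*(-15*(-1/8))) = 1156 + (1 - 29*38*15/8) = 1156 + (1 - 8265/4) = 1156 - 8261/4 = -3637/4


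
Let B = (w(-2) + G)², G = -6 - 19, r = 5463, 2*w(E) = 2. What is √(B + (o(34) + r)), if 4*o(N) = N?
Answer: √24190/2 ≈ 77.766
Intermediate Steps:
w(E) = 1 (w(E) = (½)*2 = 1)
o(N) = N/4
G = -25
B = 576 (B = (1 - 25)² = (-24)² = 576)
√(B + (o(34) + r)) = √(576 + ((¼)*34 + 5463)) = √(576 + (17/2 + 5463)) = √(576 + 10943/2) = √(12095/2) = √24190/2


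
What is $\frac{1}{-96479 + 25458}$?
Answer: $- \frac{1}{71021} \approx -1.408 \cdot 10^{-5}$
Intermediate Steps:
$\frac{1}{-96479 + 25458} = \frac{1}{-71021} = - \frac{1}{71021}$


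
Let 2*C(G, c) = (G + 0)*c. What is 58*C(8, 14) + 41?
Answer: 3289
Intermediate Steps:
C(G, c) = G*c/2 (C(G, c) = ((G + 0)*c)/2 = (G*c)/2 = G*c/2)
58*C(8, 14) + 41 = 58*((1/2)*8*14) + 41 = 58*56 + 41 = 3248 + 41 = 3289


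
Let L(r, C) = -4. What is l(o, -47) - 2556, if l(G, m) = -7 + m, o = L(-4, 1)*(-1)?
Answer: -2610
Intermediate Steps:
o = 4 (o = -4*(-1) = 4)
l(o, -47) - 2556 = (-7 - 47) - 2556 = -54 - 2556 = -2610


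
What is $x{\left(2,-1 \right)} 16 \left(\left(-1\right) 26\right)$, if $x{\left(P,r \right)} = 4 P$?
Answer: $-3328$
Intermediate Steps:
$x{\left(2,-1 \right)} 16 \left(\left(-1\right) 26\right) = 4 \cdot 2 \cdot 16 \left(\left(-1\right) 26\right) = 8 \cdot 16 \left(-26\right) = 128 \left(-26\right) = -3328$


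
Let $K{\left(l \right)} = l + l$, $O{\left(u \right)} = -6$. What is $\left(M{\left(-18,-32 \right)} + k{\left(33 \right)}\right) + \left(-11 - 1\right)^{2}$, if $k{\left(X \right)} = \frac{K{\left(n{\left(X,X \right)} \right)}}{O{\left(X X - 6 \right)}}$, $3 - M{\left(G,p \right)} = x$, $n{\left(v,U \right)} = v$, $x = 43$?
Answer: $93$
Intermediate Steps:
$M{\left(G,p \right)} = -40$ ($M{\left(G,p \right)} = 3 - 43 = -40$)
$K{\left(l \right)} = 2 l$
$k{\left(X \right)} = - \frac{X}{3}$ ($k{\left(X \right)} = \frac{2 X}{-6} = 2 X \left(- \frac{1}{6}\right) = - \frac{X}{3}$)
$\left(M{\left(-18,-32 \right)} + k{\left(33 \right)}\right) + \left(-11 - 1\right)^{2} = \left(-40 - 11\right) + \left(-11 - 1\right)^{2} = \left(-40 - 11\right) + \left(-12\right)^{2} = -51 + 144 = 93$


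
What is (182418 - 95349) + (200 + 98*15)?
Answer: 88739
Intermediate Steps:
(182418 - 95349) + (200 + 98*15) = 87069 + (200 + 1470) = 87069 + 1670 = 88739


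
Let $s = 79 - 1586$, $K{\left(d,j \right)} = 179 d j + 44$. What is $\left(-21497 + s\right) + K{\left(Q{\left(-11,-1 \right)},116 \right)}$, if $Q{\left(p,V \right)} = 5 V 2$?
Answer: $-230600$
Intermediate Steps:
$Q{\left(p,V \right)} = 10 V$
$K{\left(d,j \right)} = 44 + 179 d j$ ($K{\left(d,j \right)} = 179 d j + 44 = 44 + 179 d j$)
$s = -1507$ ($s = 79 - 1586 = -1507$)
$\left(-21497 + s\right) + K{\left(Q{\left(-11,-1 \right)},116 \right)} = \left(-21497 - 1507\right) + \left(44 + 179 \cdot 10 \left(-1\right) 116\right) = -23004 + \left(44 + 179 \left(-10\right) 116\right) = -23004 + \left(44 - 207640\right) = -23004 - 207596 = -230600$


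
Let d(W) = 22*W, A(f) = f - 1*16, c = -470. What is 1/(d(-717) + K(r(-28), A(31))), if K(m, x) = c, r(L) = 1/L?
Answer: -1/16244 ≈ -6.1561e-5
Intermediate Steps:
A(f) = -16 + f (A(f) = f - 16 = -16 + f)
K(m, x) = -470
1/(d(-717) + K(r(-28), A(31))) = 1/(22*(-717) - 470) = 1/(-15774 - 470) = 1/(-16244) = -1/16244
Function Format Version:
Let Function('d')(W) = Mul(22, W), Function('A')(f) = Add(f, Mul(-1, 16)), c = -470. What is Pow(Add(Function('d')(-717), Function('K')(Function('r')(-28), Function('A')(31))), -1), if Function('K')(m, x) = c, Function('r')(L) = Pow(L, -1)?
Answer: Rational(-1, 16244) ≈ -6.1561e-5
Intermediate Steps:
Function('A')(f) = Add(-16, f) (Function('A')(f) = Add(f, -16) = Add(-16, f))
Function('K')(m, x) = -470
Pow(Add(Function('d')(-717), Function('K')(Function('r')(-28), Function('A')(31))), -1) = Pow(Add(Mul(22, -717), -470), -1) = Pow(Add(-15774, -470), -1) = Pow(-16244, -1) = Rational(-1, 16244)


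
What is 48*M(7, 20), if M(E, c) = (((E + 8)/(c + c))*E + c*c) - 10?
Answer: 18846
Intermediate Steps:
M(E, c) = -10 + c**2 + E*(8 + E)/(2*c) (M(E, c) = (((8 + E)/((2*c)))*E + c**2) - 10 = (((8 + E)*(1/(2*c)))*E + c**2) - 10 = (((8 + E)/(2*c))*E + c**2) - 10 = (E*(8 + E)/(2*c) + c**2) - 10 = (c**2 + E*(8 + E)/(2*c)) - 10 = -10 + c**2 + E*(8 + E)/(2*c))
48*M(7, 20) = 48*(((1/2)*7**2 + 4*7 + 20*(-10 + 20**2))/20) = 48*(((1/2)*49 + 28 + 20*(-10 + 400))/20) = 48*((49/2 + 28 + 20*390)/20) = 48*((49/2 + 28 + 7800)/20) = 48*((1/20)*(15705/2)) = 48*(3141/8) = 18846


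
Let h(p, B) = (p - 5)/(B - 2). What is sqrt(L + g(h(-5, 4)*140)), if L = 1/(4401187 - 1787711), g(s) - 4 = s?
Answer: I*sqrt(1188464682994855)/1306738 ≈ 26.382*I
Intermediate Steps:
h(p, B) = (-5 + p)/(-2 + B)
g(s) = 4 + s
L = 1/2613476 ≈ 3.8263e-7
sqrt(L + g(h(-5, 4)*140)) = sqrt(1/2613476 + (4 + ((-5 - 5)/(-2 + 4))*140)) = sqrt(1/2613476 + (4 + (-10/2)*140)) = sqrt(1/2613476 + (4 + ((1/2)*(-10))*140)) = sqrt(1/2613476 + (4 - 5*140)) = sqrt(1/2613476 + (4 - 700)) = sqrt(1/2613476 - 696) = sqrt(-1818979295/2613476) = I*sqrt(1188464682994855)/1306738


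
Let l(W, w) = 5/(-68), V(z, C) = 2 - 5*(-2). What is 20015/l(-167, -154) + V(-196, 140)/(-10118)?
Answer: -1377080042/5059 ≈ -2.7220e+5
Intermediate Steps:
V(z, C) = 12 (V(z, C) = 2 + 10 = 12)
l(W, w) = -5/68 (l(W, w) = 5*(-1/68) = -5/68)
20015/l(-167, -154) + V(-196, 140)/(-10118) = 20015/(-5/68) + 12/(-10118) = 20015*(-68/5) + 12*(-1/10118) = -272204 - 6/5059 = -1377080042/5059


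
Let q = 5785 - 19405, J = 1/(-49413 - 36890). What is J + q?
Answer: -1175446861/86303 ≈ -13620.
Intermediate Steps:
J = -1/86303 (J = 1/(-86303) = -1/86303 ≈ -1.1587e-5)
q = -13620
J + q = -1/86303 - 13620 = -1175446861/86303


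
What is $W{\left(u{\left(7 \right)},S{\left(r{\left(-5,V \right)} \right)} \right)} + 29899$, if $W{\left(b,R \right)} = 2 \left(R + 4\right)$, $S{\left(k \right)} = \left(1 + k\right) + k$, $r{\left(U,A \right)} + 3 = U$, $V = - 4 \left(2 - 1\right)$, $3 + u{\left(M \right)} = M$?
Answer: $29877$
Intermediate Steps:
$u{\left(M \right)} = -3 + M$
$V = -4$ ($V = \left(-4\right) 1 = -4$)
$r{\left(U,A \right)} = -3 + U$
$S{\left(k \right)} = 1 + 2 k$
$W{\left(b,R \right)} = 8 + 2 R$ ($W{\left(b,R \right)} = 2 \left(4 + R\right) = 8 + 2 R$)
$W{\left(u{\left(7 \right)},S{\left(r{\left(-5,V \right)} \right)} \right)} + 29899 = \left(8 + 2 \left(1 + 2 \left(-3 - 5\right)\right)\right) + 29899 = \left(8 + 2 \left(1 + 2 \left(-8\right)\right)\right) + 29899 = \left(8 + 2 \left(1 - 16\right)\right) + 29899 = \left(8 + 2 \left(-15\right)\right) + 29899 = \left(8 - 30\right) + 29899 = -22 + 29899 = 29877$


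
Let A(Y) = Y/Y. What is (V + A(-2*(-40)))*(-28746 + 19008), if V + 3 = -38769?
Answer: 377551998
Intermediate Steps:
V = -38772 (V = -3 - 38769 = -38772)
A(Y) = 1
(V + A(-2*(-40)))*(-28746 + 19008) = (-38772 + 1)*(-28746 + 19008) = -38771*(-9738) = 377551998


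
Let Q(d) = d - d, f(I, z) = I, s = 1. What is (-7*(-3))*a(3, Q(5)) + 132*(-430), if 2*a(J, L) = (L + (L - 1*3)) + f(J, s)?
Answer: -56760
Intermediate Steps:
Q(d) = 0
a(J, L) = -3/2 + L + J/2 (a(J, L) = ((L + (L - 1*3)) + J)/2 = ((L + (L - 3)) + J)/2 = ((L + (-3 + L)) + J)/2 = ((-3 + 2*L) + J)/2 = (-3 + J + 2*L)/2 = -3/2 + L + J/2)
(-7*(-3))*a(3, Q(5)) + 132*(-430) = (-7*(-3))*(-3/2 + 0 + (½)*3) + 132*(-430) = 21*(-3/2 + 0 + 3/2) - 56760 = 21*0 - 56760 = 0 - 56760 = -56760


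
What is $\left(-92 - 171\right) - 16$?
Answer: $-279$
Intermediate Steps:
$\left(-92 - 171\right) - 16 = -263 - 16 = -279$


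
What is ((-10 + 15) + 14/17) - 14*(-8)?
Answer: 2003/17 ≈ 117.82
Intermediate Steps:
((-10 + 15) + 14/17) - 14*(-8) = (5 + 14*(1/17)) + 112 = (5 + 14/17) + 112 = 99/17 + 112 = 2003/17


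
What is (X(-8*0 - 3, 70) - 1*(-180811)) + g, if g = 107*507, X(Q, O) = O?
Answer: 235130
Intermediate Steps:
g = 54249
(X(-8*0 - 3, 70) - 1*(-180811)) + g = (70 - 1*(-180811)) + 54249 = (70 + 180811) + 54249 = 180881 + 54249 = 235130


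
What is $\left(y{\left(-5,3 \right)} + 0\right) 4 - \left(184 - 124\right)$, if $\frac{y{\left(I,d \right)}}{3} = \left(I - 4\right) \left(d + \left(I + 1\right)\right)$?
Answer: $48$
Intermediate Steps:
$y{\left(I,d \right)} = 3 \left(-4 + I\right) \left(1 + I + d\right)$ ($y{\left(I,d \right)} = 3 \left(I - 4\right) \left(d + \left(I + 1\right)\right) = 3 \left(-4 + I\right) \left(d + \left(1 + I\right)\right) = 3 \left(-4 + I\right) \left(1 + I + d\right)$)
$\left(y{\left(-5,3 \right)} + 0\right) 4 - \left(184 - 124\right) = \left(\left(-12 - 36 - -45 + 3 \left(-5\right)^{2} + 3 \left(-5\right) 3\right) + 0\right) 4 - \left(184 - 124\right) = \left(\left(-12 - 36 + 45 + 3 \cdot 25 - 45\right) + 0\right) 4 - \left(184 - 124\right) = \left(\left(-12 - 36 + 45 + 75 - 45\right) + 0\right) 4 - 60 = \left(27 + 0\right) 4 - 60 = 27 \cdot 4 - 60 = 108 - 60 = 48$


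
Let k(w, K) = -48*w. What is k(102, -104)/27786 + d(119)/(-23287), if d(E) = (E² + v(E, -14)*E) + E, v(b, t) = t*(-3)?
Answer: -9843510/9803827 ≈ -1.0040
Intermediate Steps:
v(b, t) = -3*t
d(E) = E² + 43*E (d(E) = (E² + (-3*(-14))*E) + E = (E² + 42*E) + E = E² + 43*E)
k(102, -104)/27786 + d(119)/(-23287) = -48*102/27786 + (119*(43 + 119))/(-23287) = -4896*1/27786 + (119*162)*(-1/23287) = -816/4631 + 19278*(-1/23287) = -816/4631 - 19278/23287 = -9843510/9803827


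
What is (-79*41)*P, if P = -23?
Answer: 74497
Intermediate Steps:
(-79*41)*P = -79*41*(-23) = -3239*(-23) = 74497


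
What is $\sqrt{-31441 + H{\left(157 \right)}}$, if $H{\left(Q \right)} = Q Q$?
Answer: $2 i \sqrt{1698} \approx 82.414 i$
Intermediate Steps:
$H{\left(Q \right)} = Q^{2}$
$\sqrt{-31441 + H{\left(157 \right)}} = \sqrt{-31441 + 157^{2}} = \sqrt{-31441 + 24649} = \sqrt{-6792} = 2 i \sqrt{1698}$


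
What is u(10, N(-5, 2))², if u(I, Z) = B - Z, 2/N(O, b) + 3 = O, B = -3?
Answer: 121/16 ≈ 7.5625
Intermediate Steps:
N(O, b) = 2/(-3 + O)
u(I, Z) = -3 - Z
u(10, N(-5, 2))² = (-3 - 2/(-3 - 5))² = (-3 - 2/(-8))² = (-3 - 2*(-1)/8)² = (-3 - 1*(-¼))² = (-3 + ¼)² = (-11/4)² = 121/16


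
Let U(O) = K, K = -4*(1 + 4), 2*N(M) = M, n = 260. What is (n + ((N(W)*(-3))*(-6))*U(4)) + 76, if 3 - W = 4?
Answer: 516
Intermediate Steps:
W = -1 (W = 3 - 1*4 = 3 - 4 = -1)
N(M) = M/2
K = -20 (K = -4*5 = -20)
U(O) = -20
(n + ((N(W)*(-3))*(-6))*U(4)) + 76 = (260 + ((((½)*(-1))*(-3))*(-6))*(-20)) + 76 = (260 + (-½*(-3)*(-6))*(-20)) + 76 = (260 + ((3/2)*(-6))*(-20)) + 76 = (260 - 9*(-20)) + 76 = (260 + 180) + 76 = 440 + 76 = 516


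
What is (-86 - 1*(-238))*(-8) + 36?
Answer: -1180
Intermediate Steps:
(-86 - 1*(-238))*(-8) + 36 = (-86 + 238)*(-8) + 36 = 152*(-8) + 36 = -1216 + 36 = -1180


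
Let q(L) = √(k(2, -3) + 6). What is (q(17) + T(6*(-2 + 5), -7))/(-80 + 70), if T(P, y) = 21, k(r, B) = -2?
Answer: -23/10 ≈ -2.3000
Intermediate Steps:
q(L) = 2 (q(L) = √(-2 + 6) = √4 = 2)
(q(17) + T(6*(-2 + 5), -7))/(-80 + 70) = (2 + 21)/(-80 + 70) = 23/(-10) = 23*(-⅒) = -23/10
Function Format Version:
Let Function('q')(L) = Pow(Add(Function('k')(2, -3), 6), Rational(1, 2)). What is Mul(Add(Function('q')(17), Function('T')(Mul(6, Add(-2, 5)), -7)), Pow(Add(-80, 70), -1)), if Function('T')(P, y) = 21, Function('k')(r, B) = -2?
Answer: Rational(-23, 10) ≈ -2.3000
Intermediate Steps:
Function('q')(L) = 2 (Function('q')(L) = Pow(Add(-2, 6), Rational(1, 2)) = Pow(4, Rational(1, 2)) = 2)
Mul(Add(Function('q')(17), Function('T')(Mul(6, Add(-2, 5)), -7)), Pow(Add(-80, 70), -1)) = Mul(Add(2, 21), Pow(Add(-80, 70), -1)) = Mul(23, Pow(-10, -1)) = Mul(23, Rational(-1, 10)) = Rational(-23, 10)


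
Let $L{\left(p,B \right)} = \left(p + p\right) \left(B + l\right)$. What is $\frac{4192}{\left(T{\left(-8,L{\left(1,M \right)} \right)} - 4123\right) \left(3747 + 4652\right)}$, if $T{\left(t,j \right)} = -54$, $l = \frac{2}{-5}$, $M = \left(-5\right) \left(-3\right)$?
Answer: $- \frac{4192}{35082623} \approx -0.00011949$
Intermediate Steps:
$M = 15$
$l = - \frac{2}{5}$ ($l = 2 \left(- \frac{1}{5}\right) = - \frac{2}{5} \approx -0.4$)
$L{\left(p,B \right)} = 2 p \left(- \frac{2}{5} + B\right)$ ($L{\left(p,B \right)} = \left(p + p\right) \left(B - \frac{2}{5}\right) = 2 p \left(- \frac{2}{5} + B\right)$)
$\frac{4192}{\left(T{\left(-8,L{\left(1,M \right)} \right)} - 4123\right) \left(3747 + 4652\right)} = \frac{4192}{\left(-54 - 4123\right) \left(3747 + 4652\right)} = \frac{4192}{\left(-4177\right) 8399} = \frac{4192}{-35082623} = 4192 \left(- \frac{1}{35082623}\right) = - \frac{4192}{35082623}$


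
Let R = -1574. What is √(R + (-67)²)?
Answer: √2915 ≈ 53.991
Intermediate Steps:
√(R + (-67)²) = √(-1574 + (-67)²) = √(-1574 + 4489) = √2915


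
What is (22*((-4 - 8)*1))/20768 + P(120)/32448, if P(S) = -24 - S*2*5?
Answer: -4023/79768 ≈ -0.050434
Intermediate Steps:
P(S) = -24 - 10*S (P(S) = -24 - 2*S*5 = -24 - 10*S)
(22*((-4 - 8)*1))/20768 + P(120)/32448 = (22*((-4 - 8)*1))/20768 + (-24 - 10*120)/32448 = (22*(-12*1))*(1/20768) + (-24 - 1200)*(1/32448) = (22*(-12))*(1/20768) - 1224*1/32448 = -264*1/20768 - 51/1352 = -3/236 - 51/1352 = -4023/79768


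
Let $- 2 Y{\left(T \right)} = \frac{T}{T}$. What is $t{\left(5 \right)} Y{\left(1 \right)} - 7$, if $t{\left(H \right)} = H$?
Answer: $- \frac{19}{2} \approx -9.5$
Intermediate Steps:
$Y{\left(T \right)} = - \frac{1}{2}$ ($Y{\left(T \right)} = - \frac{T \frac{1}{T}}{2} = \left(- \frac{1}{2}\right) 1 = - \frac{1}{2}$)
$t{\left(5 \right)} Y{\left(1 \right)} - 7 = 5 \left(- \frac{1}{2}\right) - 7 = - \frac{5}{2} - 7 = - \frac{19}{2}$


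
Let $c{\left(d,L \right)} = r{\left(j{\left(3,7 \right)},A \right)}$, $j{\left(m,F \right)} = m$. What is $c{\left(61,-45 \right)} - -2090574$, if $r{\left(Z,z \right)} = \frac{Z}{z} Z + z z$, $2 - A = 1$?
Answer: $2090584$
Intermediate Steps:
$A = 1$ ($A = 2 - 1 = 1$)
$r{\left(Z,z \right)} = z^{2} + \frac{Z^{2}}{z}$ ($r{\left(Z,z \right)} = \frac{Z^{2}}{z} + z^{2} = z^{2} + \frac{Z^{2}}{z}$)
$c{\left(d,L \right)} = 10$ ($c{\left(d,L \right)} = \frac{3^{2} + 1^{3}}{1} = 1 \left(9 + 1\right) = 1 \cdot 10 = 10$)
$c{\left(61,-45 \right)} - -2090574 = 10 - -2090574 = 10 + 2090574 = 2090584$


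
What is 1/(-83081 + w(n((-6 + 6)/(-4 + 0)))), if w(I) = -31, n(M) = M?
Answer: -1/83112 ≈ -1.2032e-5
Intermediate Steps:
1/(-83081 + w(n((-6 + 6)/(-4 + 0)))) = 1/(-83081 - 31) = 1/(-83112) = -1/83112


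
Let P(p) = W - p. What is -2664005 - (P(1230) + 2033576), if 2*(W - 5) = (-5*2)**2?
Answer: -4696406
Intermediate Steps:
W = 55 (W = 5 + (-5*2)**2/2 = 5 + (1/2)*(-10)**2 = 5 + (1/2)*100 = 5 + 50 = 55)
P(p) = 55 - p
-2664005 - (P(1230) + 2033576) = -2664005 - ((55 - 1*1230) + 2033576) = -2664005 - ((55 - 1230) + 2033576) = -2664005 - (-1175 + 2033576) = -2664005 - 1*2032401 = -2664005 - 2032401 = -4696406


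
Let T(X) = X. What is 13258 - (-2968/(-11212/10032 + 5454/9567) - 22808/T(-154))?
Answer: 864275179198/112400057 ≈ 7689.3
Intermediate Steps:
13258 - (-2968/(-11212/10032 + 5454/9567) - 22808/T(-154)) = 13258 - (-2968/(-11212/10032 + 5454/9567) - 22808/(-154)) = 13258 - (-2968/(-11212*1/10032 + 5454*(1/9567)) - 22808*(-1/154)) = 13258 - (-2968/(-2803/2508 + 606/1063) + 11404/77) = 13258 - (-2968/(-1459741/2666004) + 11404/77) = 13258 - (-2968*(-2666004/1459741) + 11404/77) = 13258 - (7912699872/1459741 + 11404/77) = 13258 - 1*625924776508/112400057 = 13258 - 625924776508/112400057 = 864275179198/112400057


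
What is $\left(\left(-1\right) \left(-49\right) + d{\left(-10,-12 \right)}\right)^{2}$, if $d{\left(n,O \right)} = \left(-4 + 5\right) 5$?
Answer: $2916$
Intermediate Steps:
$d{\left(n,O \right)} = 5$ ($d{\left(n,O \right)} = 1 \cdot 5 = 5$)
$\left(\left(-1\right) \left(-49\right) + d{\left(-10,-12 \right)}\right)^{2} = \left(\left(-1\right) \left(-49\right) + 5\right)^{2} = \left(49 + 5\right)^{2} = 54^{2} = 2916$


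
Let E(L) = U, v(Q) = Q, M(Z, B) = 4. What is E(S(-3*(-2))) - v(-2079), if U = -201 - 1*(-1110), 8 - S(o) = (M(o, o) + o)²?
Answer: 2988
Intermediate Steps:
S(o) = 8 - (4 + o)²
U = 909 (U = -201 + 1110 = 909)
E(L) = 909
E(S(-3*(-2))) - v(-2079) = 909 - 1*(-2079) = 909 + 2079 = 2988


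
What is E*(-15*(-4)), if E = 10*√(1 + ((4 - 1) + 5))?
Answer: 1800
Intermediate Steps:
E = 30 (E = 10*√(1 + (3 + 5)) = 10*√(1 + 8) = 10*√9 = 10*3 = 30)
E*(-15*(-4)) = 30*(-15*(-4)) = 30*60 = 1800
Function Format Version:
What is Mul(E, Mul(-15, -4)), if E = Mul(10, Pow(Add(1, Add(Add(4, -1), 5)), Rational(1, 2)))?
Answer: 1800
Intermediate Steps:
E = 30 (E = Mul(10, Pow(Add(1, Add(3, 5)), Rational(1, 2))) = Mul(10, Pow(Add(1, 8), Rational(1, 2))) = Mul(10, Pow(9, Rational(1, 2))) = Mul(10, 3) = 30)
Mul(E, Mul(-15, -4)) = Mul(30, Mul(-15, -4)) = Mul(30, 60) = 1800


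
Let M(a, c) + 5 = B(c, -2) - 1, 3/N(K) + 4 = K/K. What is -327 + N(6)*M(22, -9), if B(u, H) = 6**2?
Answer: -357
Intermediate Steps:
B(u, H) = 36
N(K) = -1 (N(K) = 3/(-4 + K/K) = 3/(-4 + 1) = 3/(-3) = 3*(-1/3) = -1)
M(a, c) = 30 (M(a, c) = -5 + (36 - 1) = -5 + 35 = 30)
-327 + N(6)*M(22, -9) = -327 - 1*30 = -327 - 30 = -357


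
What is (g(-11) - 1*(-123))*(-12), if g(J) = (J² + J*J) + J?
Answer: -4248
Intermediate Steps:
g(J) = J + 2*J² (g(J) = (J² + J²) + J = 2*J² + J = J + 2*J²)
(g(-11) - 1*(-123))*(-12) = (-11*(1 + 2*(-11)) - 1*(-123))*(-12) = (-11*(1 - 22) + 123)*(-12) = (-11*(-21) + 123)*(-12) = (231 + 123)*(-12) = 354*(-12) = -4248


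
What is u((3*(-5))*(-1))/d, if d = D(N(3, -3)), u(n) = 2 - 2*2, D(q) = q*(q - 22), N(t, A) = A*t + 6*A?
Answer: -2/1323 ≈ -0.0015117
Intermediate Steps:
N(t, A) = 6*A + A*t
D(q) = q*(-22 + q)
u(n) = -2 (u(n) = 2 - 4 = -2)
d = 1323 (d = (-3*(6 + 3))*(-22 - 3*(6 + 3)) = (-3*9)*(-22 - 3*9) = -27*(-22 - 27) = -27*(-49) = 1323)
u((3*(-5))*(-1))/d = -2/1323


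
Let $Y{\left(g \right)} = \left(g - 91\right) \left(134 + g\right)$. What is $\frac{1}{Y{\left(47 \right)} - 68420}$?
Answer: $- \frac{1}{76384} \approx -1.3092 \cdot 10^{-5}$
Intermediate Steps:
$Y{\left(g \right)} = \left(-91 + g\right) \left(134 + g\right)$
$\frac{1}{Y{\left(47 \right)} - 68420} = \frac{1}{\left(-12194 + 47^{2} + 43 \cdot 47\right) - 68420} = \frac{1}{\left(-12194 + 2209 + 2021\right) - 68420} = \frac{1}{-7964 - 68420} = \frac{1}{-76384} = - \frac{1}{76384}$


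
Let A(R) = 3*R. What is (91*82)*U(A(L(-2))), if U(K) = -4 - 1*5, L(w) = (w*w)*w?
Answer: -67158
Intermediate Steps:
L(w) = w**3 (L(w) = w**2*w = w**3)
U(K) = -9 (U(K) = -4 - 5 = -9)
(91*82)*U(A(L(-2))) = (91*82)*(-9) = 7462*(-9) = -67158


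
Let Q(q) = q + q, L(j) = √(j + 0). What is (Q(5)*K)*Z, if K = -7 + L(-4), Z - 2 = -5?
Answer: 210 - 60*I ≈ 210.0 - 60.0*I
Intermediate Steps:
Z = -3 (Z = 2 - 5 = -3)
L(j) = √j
Q(q) = 2*q
K = -7 + 2*I (K = -7 + √(-4) = -7 + 2*I ≈ -7.0 + 2.0*I)
(Q(5)*K)*Z = ((2*5)*(-7 + 2*I))*(-3) = (10*(-7 + 2*I))*(-3) = (-70 + 20*I)*(-3) = 210 - 60*I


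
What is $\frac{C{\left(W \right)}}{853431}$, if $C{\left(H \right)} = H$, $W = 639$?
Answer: $\frac{213}{284477} \approx 0.00074874$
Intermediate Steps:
$\frac{C{\left(W \right)}}{853431} = \frac{639}{853431} = 639 \cdot \frac{1}{853431} = \frac{213}{284477}$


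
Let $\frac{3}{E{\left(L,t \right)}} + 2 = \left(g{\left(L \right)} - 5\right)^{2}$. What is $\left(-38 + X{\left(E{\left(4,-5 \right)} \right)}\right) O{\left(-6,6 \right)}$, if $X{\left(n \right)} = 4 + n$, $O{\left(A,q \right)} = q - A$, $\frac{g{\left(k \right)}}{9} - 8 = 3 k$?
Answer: $- \frac{12494148}{30623} \approx -408.0$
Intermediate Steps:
$g{\left(k \right)} = 72 + 27 k$ ($g{\left(k \right)} = 72 + 9 \cdot 3 k = 72 + 27 k$)
$E{\left(L,t \right)} = \frac{3}{-2 + \left(67 + 27 L\right)^{2}}$ ($E{\left(L,t \right)} = \frac{3}{-2 + \left(\left(72 + 27 L\right) - 5\right)^{2}} = \frac{3}{-2 + \left(67 + 27 L\right)^{2}}$)
$\left(-38 + X{\left(E{\left(4,-5 \right)} \right)}\right) O{\left(-6,6 \right)} = \left(-38 + \left(4 + \frac{3}{-2 + \left(67 + 27 \cdot 4\right)^{2}}\right)\right) \left(6 - -6\right) = \left(-38 + \left(4 + \frac{3}{-2 + \left(67 + 108\right)^{2}}\right)\right) \left(6 + 6\right) = \left(-38 + \left(4 + \frac{3}{-2 + 175^{2}}\right)\right) 12 = \left(-38 + \left(4 + \frac{3}{-2 + 30625}\right)\right) 12 = \left(-38 + \left(4 + \frac{3}{30623}\right)\right) 12 = \left(-38 + \frac{122495}{30623}\right) 12 = \left(- \frac{1041179}{30623}\right) 12 = - \frac{12494148}{30623}$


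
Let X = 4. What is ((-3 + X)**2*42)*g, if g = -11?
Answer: -462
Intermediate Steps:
((-3 + X)**2*42)*g = ((-3 + 4)**2*42)*(-11) = (1**2*42)*(-11) = (1*42)*(-11) = 42*(-11) = -462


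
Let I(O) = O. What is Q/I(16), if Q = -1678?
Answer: -839/8 ≈ -104.88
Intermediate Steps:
Q/I(16) = -1678/16 = -1678*1/16 = -839/8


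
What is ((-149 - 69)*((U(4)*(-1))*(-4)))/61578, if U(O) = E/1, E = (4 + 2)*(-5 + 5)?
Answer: 0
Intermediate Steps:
E = 0 (E = 6*0 = 0)
U(O) = 0 (U(O) = 0/1 = 0*1 = 0)
((-149 - 69)*((U(4)*(-1))*(-4)))/61578 = ((-149 - 69)*((0*(-1))*(-4)))/61578 = -0*(-4)*(1/61578) = -218*0*(1/61578) = 0*(1/61578) = 0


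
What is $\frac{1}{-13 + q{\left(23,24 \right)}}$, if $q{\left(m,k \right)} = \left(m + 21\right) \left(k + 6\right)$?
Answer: $\frac{1}{1307} \approx 0.00076511$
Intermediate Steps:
$q{\left(m,k \right)} = \left(6 + k\right) \left(21 + m\right)$ ($q{\left(m,k \right)} = \left(21 + m\right) \left(6 + k\right) = \left(6 + k\right) \left(21 + m\right)$)
$\frac{1}{-13 + q{\left(23,24 \right)}} = \frac{1}{-13 + \left(126 + 6 \cdot 23 + 21 \cdot 24 + 24 \cdot 23\right)} = \frac{1}{-13 + \left(126 + 138 + 504 + 552\right)} = \frac{1}{-13 + 1320} = \frac{1}{1307}$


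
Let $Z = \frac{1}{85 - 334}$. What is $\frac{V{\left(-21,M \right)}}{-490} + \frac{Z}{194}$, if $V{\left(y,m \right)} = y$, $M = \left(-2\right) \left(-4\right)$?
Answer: $\frac{36212}{845355} \approx 0.042836$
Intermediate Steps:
$M = 8$
$Z = - \frac{1}{249}$ ($Z = \frac{1}{-249} = - \frac{1}{249} \approx -0.0040161$)
$\frac{V{\left(-21,M \right)}}{-490} + \frac{Z}{194} = - \frac{21}{-490} - \frac{1}{249 \cdot 194} = \left(-21\right) \left(- \frac{1}{490}\right) - \frac{1}{48306} = \frac{3}{70} - \frac{1}{48306} = \frac{36212}{845355}$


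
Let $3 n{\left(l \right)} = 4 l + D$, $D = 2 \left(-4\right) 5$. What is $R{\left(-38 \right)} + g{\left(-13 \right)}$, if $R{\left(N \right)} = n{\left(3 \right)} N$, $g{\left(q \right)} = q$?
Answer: $\frac{1025}{3} \approx 341.67$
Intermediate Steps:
$D = -40$ ($D = \left(-8\right) 5 = -40$)
$n{\left(l \right)} = - \frac{40}{3} + \frac{4 l}{3}$ ($n{\left(l \right)} = \frac{4 l - 40}{3} = \frac{-40 + 4 l}{3} = - \frac{40}{3} + \frac{4 l}{3}$)
$R{\left(N \right)} = - \frac{28 N}{3}$ ($R{\left(N \right)} = \left(- \frac{40}{3} + \frac{4}{3} \cdot 3\right) N = \left(- \frac{40}{3} + 4\right) N = - \frac{28 N}{3}$)
$R{\left(-38 \right)} + g{\left(-13 \right)} = \left(- \frac{28}{3}\right) \left(-38\right) - 13 = \frac{1064}{3} - 13 = \frac{1025}{3}$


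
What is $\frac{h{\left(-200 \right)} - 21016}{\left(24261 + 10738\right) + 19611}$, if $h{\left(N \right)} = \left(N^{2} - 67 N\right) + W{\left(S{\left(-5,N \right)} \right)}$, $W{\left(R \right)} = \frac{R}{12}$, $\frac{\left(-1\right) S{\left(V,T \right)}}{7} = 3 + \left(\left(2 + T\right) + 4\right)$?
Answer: $\frac{77989}{131064} \approx 0.59505$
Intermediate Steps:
$S{\left(V,T \right)} = -63 - 7 T$ ($S{\left(V,T \right)} = - 7 \left(3 + \left(\left(2 + T\right) + 4\right)\right) = - 7 \left(3 + \left(6 + T\right)\right) = - 7 \left(9 + T\right) = -63 - 7 T$)
$W{\left(R \right)} = \frac{R}{12}$ ($W{\left(R \right)} = R \frac{1}{12} = \frac{R}{12}$)
$h{\left(N \right)} = - \frac{21}{4} + N^{2} - \frac{811 N}{12}$ ($h{\left(N \right)} = \left(N^{2} - 67 N\right) + \frac{-63 - 7 N}{12} = \left(N^{2} - 67 N\right) - \left(\frac{21}{4} + \frac{7 N}{12}\right) = - \frac{21}{4} + N^{2} - \frac{811 N}{12}$)
$\frac{h{\left(-200 \right)} - 21016}{\left(24261 + 10738\right) + 19611} = \frac{\left(- \frac{21}{4} + \left(-200\right)^{2} - - \frac{40550}{3}\right) - 21016}{\left(24261 + 10738\right) + 19611} = \frac{\left(- \frac{21}{4} + 40000 + \frac{40550}{3}\right) - 21016}{34999 + 19611} = \frac{\frac{642137}{12} - 21016}{54610} = \frac{389945}{12} \cdot \frac{1}{54610} = \frac{77989}{131064}$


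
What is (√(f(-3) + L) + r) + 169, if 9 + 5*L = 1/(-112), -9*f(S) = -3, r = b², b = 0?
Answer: 169 + I*√259035/420 ≈ 169.0 + 1.2118*I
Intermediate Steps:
r = 0 (r = 0² = 0)
f(S) = ⅓ (f(S) = -⅑*(-3) = ⅓)
L = -1009/560 (L = -9/5 + (⅕)/(-112) = -9/5 + (⅕)*(-1/112) = -9/5 - 1/560 = -1009/560 ≈ -1.8018)
(√(f(-3) + L) + r) + 169 = (√(⅓ - 1009/560) + 0) + 169 = (√(-2467/1680) + 0) + 169 = (I*√259035/420 + 0) + 169 = I*√259035/420 + 169 = 169 + I*√259035/420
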